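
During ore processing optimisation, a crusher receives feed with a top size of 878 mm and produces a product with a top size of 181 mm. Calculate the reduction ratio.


Reduction ratio = feed size / product size
= 878 / 181
= 4.8508

4.8508


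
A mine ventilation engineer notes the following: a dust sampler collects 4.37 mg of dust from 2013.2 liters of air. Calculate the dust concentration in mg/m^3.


Convert liters to m^3: 1 m^3 = 1000 L
Concentration = mass / volume * 1000
= 4.37 / 2013.2 * 1000
= 0.002170673555 * 1000
= 2.1707 mg/m^3

2.1707 mg/m^3


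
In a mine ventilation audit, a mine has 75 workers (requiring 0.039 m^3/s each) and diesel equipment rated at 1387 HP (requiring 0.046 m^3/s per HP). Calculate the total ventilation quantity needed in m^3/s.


Airflow for workers:
Q_people = 75 * 0.039 = 2.925 m^3/s
Airflow for diesel equipment:
Q_diesel = 1387 * 0.046 = 63.802 m^3/s
Total ventilation:
Q_total = 2.925 + 63.802
= 66.727 m^3/s

66.727 m^3/s


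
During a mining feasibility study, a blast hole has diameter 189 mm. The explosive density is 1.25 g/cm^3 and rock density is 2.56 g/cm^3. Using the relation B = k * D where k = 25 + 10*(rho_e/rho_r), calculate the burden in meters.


5.6479 m

First, compute k:
rho_e / rho_r = 1.25 / 2.56 = 0.48828125
k = 25 + 10 * 0.48828125 = 29.8828125
Then, compute burden:
B = k * D / 1000 = 29.8828125 * 189 / 1000
= 5647.851562 / 1000
= 5.6479 m


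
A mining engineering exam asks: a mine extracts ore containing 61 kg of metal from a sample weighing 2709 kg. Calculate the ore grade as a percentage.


2.2518%

Ore grade = (metal mass / ore mass) * 100
= (61 / 2709) * 100
= 0.02251753415 * 100
= 2.2518%


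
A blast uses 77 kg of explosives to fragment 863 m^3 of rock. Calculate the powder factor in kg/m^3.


0.0892 kg/m^3

Powder factor = explosive mass / rock volume
= 77 / 863
= 0.0892 kg/m^3


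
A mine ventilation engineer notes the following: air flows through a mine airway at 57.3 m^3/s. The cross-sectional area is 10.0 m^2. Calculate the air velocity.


Velocity = flow rate / cross-sectional area
= 57.3 / 10.0
= 5.73 m/s

5.73 m/s


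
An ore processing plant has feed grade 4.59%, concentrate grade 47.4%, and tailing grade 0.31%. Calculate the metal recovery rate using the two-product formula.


93.86%

Using the two-product formula:
R = 100 * c * (f - t) / (f * (c - t))
Numerator = 100 * 47.4 * (4.59 - 0.31)
= 100 * 47.4 * 4.28
= 20287.2
Denominator = 4.59 * (47.4 - 0.31)
= 4.59 * 47.09
= 216.1431
R = 20287.2 / 216.1431
= 93.86%


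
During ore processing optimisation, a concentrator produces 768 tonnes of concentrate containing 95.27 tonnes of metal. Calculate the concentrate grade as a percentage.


Grade = (metal in concentrate / concentrate mass) * 100
= (95.27 / 768) * 100
= 0.1240494792 * 100
= 12.4049%

12.4049%


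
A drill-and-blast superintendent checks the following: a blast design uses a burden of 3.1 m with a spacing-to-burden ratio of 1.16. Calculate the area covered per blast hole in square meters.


11.1476 m^2

First, find the spacing:
Spacing = burden * ratio = 3.1 * 1.16
= 3.596 m
Then, calculate the area:
Area = burden * spacing = 3.1 * 3.596
= 11.1476 m^2


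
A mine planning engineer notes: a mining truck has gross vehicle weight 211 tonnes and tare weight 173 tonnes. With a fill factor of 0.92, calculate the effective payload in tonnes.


Maximum payload = gross - tare
= 211 - 173 = 38 tonnes
Effective payload = max payload * fill factor
= 38 * 0.92
= 34.96 tonnes

34.96 tonnes


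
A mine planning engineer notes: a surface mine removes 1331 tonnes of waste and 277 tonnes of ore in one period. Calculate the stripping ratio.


Stripping ratio = waste tonnage / ore tonnage
= 1331 / 277
= 4.8051

4.8051


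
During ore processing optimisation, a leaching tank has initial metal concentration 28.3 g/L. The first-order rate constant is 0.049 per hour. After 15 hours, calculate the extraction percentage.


52.0495%

Compute the exponent:
-k * t = -0.049 * 15 = -0.735
Remaining concentration:
C = 28.3 * exp(-0.735)
= 28.3 * 0.479505459
= 13.57000449 g/L
Extracted = 28.3 - 13.57000449 = 14.72999551 g/L
Extraction % = 14.72999551 / 28.3 * 100
= 52.0495%


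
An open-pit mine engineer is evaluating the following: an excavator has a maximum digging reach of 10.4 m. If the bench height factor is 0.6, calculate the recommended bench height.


Bench height = reach * factor
= 10.4 * 0.6
= 6.24 m

6.24 m


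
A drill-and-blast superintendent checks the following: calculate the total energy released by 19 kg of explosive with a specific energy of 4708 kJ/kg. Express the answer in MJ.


89.452 MJ

Energy = mass * specific_energy / 1000
= 19 * 4708 / 1000
= 89452 / 1000
= 89.452 MJ


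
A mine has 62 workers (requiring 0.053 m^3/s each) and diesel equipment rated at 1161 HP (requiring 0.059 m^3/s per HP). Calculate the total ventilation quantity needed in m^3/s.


71.785 m^3/s

Airflow for workers:
Q_people = 62 * 0.053 = 3.286 m^3/s
Airflow for diesel equipment:
Q_diesel = 1161 * 0.059 = 68.499 m^3/s
Total ventilation:
Q_total = 3.286 + 68.499
= 71.785 m^3/s


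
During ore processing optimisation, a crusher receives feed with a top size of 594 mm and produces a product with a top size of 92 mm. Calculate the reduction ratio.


6.4565

Reduction ratio = feed size / product size
= 594 / 92
= 6.4565


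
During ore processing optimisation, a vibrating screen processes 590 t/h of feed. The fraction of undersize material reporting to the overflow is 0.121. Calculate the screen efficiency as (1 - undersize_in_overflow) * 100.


Screen efficiency = (1 - fraction of undersize in overflow) * 100
= (1 - 0.121) * 100
= 0.879 * 100
= 87.9%

87.9%


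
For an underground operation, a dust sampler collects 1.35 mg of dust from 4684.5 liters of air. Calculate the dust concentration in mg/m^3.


0.2882 mg/m^3

Convert liters to m^3: 1 m^3 = 1000 L
Concentration = mass / volume * 1000
= 1.35 / 4684.5 * 1000
= 0.000288184438 * 1000
= 0.2882 mg/m^3


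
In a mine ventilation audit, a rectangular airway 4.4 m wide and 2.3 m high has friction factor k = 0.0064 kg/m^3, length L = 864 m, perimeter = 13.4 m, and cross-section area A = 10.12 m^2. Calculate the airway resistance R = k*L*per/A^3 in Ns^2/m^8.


Compute the numerator:
k * L * per = 0.0064 * 864 * 13.4
= 74.09664
Compute the denominator:
A^3 = 10.12^3 = 1036.433728
Resistance:
R = 74.09664 / 1036.433728
= 0.0715 Ns^2/m^8

0.0715 Ns^2/m^8


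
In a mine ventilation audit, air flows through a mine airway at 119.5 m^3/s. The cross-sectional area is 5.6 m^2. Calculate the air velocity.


21.3393 m/s

Velocity = flow rate / cross-sectional area
= 119.5 / 5.6
= 21.3393 m/s


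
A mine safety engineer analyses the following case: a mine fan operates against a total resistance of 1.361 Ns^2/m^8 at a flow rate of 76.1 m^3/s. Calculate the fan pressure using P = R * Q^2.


Compute Q^2:
Q^2 = 76.1^2 = 5791.21
Compute pressure:
P = R * Q^2 = 1.361 * 5791.21
= 7881.8368 Pa

7881.8368 Pa


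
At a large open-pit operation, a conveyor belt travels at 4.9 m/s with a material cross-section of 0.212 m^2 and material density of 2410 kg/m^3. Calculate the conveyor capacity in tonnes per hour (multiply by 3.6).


Volumetric flow = speed * area
= 4.9 * 0.212 = 1.0388 m^3/s
Mass flow = volumetric * density
= 1.0388 * 2410 = 2503.508 kg/s
Convert to t/h: multiply by 3.6
Capacity = 2503.508 * 3.6
= 9012.6288 t/h

9012.6288 t/h


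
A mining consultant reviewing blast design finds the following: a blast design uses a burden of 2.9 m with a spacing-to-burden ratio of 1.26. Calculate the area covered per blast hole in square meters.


First, find the spacing:
Spacing = burden * ratio = 2.9 * 1.26
= 3.654 m
Then, calculate the area:
Area = burden * spacing = 2.9 * 3.654
= 10.5966 m^2

10.5966 m^2


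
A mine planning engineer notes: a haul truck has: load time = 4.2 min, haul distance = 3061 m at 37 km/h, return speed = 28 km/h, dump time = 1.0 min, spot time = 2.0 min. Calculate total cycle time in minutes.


Convert haul speed to m/min: 37 * 1000/60 = 616.6666667 m/min
Haul time = 3061 / 616.6666667 = 4.963783784 min
Convert return speed to m/min: 28 * 1000/60 = 466.6666667 m/min
Return time = 3061 / 466.6666667 = 6.559285714 min
Total cycle time:
= 4.2 + 4.963783784 + 1.0 + 6.559285714 + 2.0
= 18.7231 min

18.7231 min


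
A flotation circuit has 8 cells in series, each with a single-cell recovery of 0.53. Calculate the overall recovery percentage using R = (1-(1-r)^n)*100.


Complement of single-cell recovery:
1 - r = 1 - 0.53 = 0.47
Raise to power n:
(1 - r)^8 = 0.47^8 = 0.002381128666
Overall recovery:
R = (1 - 0.002381128666) * 100
= 99.7619%

99.7619%


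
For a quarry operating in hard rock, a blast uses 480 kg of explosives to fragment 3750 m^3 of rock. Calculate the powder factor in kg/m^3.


0.128 kg/m^3

Powder factor = explosive mass / rock volume
= 480 / 3750
= 0.128 kg/m^3


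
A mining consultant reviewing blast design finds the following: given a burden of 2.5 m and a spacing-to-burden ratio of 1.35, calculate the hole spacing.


3.375 m

Spacing = burden * ratio
= 2.5 * 1.35
= 3.375 m


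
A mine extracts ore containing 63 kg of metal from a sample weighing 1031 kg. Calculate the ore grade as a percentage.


Ore grade = (metal mass / ore mass) * 100
= (63 / 1031) * 100
= 0.0611057226 * 100
= 6.1106%

6.1106%


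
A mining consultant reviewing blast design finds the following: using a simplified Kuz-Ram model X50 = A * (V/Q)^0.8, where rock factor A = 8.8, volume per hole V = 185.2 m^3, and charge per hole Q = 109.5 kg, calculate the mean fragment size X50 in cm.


Compute V/Q:
V/Q = 185.2 / 109.5 = 1.691324201
Raise to the power 0.8:
(V/Q)^0.8 = 1.691324201^0.8 = 1.522584802
Multiply by A:
X50 = 8.8 * 1.522584802
= 13.3987 cm

13.3987 cm


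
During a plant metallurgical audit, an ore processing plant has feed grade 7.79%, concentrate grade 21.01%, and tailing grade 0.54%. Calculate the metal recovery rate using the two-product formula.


95.5232%

Using the two-product formula:
R = 100 * c * (f - t) / (f * (c - t))
Numerator = 100 * 21.01 * (7.79 - 0.54)
= 100 * 21.01 * 7.25
= 15232.25
Denominator = 7.79 * (21.01 - 0.54)
= 7.79 * 20.47
= 159.4613
R = 15232.25 / 159.4613
= 95.5232%


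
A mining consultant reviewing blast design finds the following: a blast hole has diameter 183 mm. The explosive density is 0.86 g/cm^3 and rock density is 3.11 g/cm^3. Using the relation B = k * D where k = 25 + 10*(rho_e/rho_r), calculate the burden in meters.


First, compute k:
rho_e / rho_r = 0.86 / 3.11 = 0.2765273312
k = 25 + 10 * 0.2765273312 = 27.76527331
Then, compute burden:
B = k * D / 1000 = 27.76527331 * 183 / 1000
= 5081.045016 / 1000
= 5.081 m

5.081 m


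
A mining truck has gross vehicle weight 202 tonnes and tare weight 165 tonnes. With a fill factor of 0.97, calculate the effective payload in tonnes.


35.89 tonnes

Maximum payload = gross - tare
= 202 - 165 = 37 tonnes
Effective payload = max payload * fill factor
= 37 * 0.97
= 35.89 tonnes


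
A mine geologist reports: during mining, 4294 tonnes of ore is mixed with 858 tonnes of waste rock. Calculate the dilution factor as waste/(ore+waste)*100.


16.6537%

Total material = ore + waste
= 4294 + 858 = 5152 tonnes
Dilution = waste / total * 100
= 858 / 5152 * 100
= 0.1665372671 * 100
= 16.6537%


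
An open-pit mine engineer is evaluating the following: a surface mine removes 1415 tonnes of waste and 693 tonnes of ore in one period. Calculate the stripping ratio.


Stripping ratio = waste tonnage / ore tonnage
= 1415 / 693
= 2.0418

2.0418


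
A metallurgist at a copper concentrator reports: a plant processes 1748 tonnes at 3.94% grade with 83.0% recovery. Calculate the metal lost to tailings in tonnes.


Total metal in feed:
= 1748 * 3.94 / 100 = 68.8712 tonnes
Metal recovered:
= 68.8712 * 83.0 / 100 = 57.163096 tonnes
Metal lost to tailings:
= 68.8712 - 57.163096
= 11.7081 tonnes

11.7081 tonnes


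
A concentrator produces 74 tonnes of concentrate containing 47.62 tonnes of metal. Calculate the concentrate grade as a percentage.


Grade = (metal in concentrate / concentrate mass) * 100
= (47.62 / 74) * 100
= 0.6435135135 * 100
= 64.3514%

64.3514%


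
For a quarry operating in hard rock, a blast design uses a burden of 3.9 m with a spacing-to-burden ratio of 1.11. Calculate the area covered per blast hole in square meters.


First, find the spacing:
Spacing = burden * ratio = 3.9 * 1.11
= 4.329 m
Then, calculate the area:
Area = burden * spacing = 3.9 * 4.329
= 16.8831 m^2

16.8831 m^2


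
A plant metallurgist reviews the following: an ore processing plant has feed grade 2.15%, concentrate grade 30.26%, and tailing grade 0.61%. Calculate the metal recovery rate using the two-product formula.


Using the two-product formula:
R = 100 * c * (f - t) / (f * (c - t))
Numerator = 100 * 30.26 * (2.15 - 0.61)
= 100 * 30.26 * 1.54
= 4660.04
Denominator = 2.15 * (30.26 - 0.61)
= 2.15 * 29.65
= 63.7475
R = 4660.04 / 63.7475
= 73.1015%

73.1015%


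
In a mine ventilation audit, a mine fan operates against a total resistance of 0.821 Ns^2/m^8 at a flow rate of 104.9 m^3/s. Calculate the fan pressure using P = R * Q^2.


9034.2922 Pa

Compute Q^2:
Q^2 = 104.9^2 = 11004.01
Compute pressure:
P = R * Q^2 = 0.821 * 11004.01
= 9034.2922 Pa


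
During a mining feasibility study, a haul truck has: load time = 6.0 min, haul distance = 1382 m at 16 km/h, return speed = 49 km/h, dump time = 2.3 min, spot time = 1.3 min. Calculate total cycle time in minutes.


Convert haul speed to m/min: 16 * 1000/60 = 266.6666667 m/min
Haul time = 1382 / 266.6666667 = 5.1825 min
Convert return speed to m/min: 49 * 1000/60 = 816.6666667 m/min
Return time = 1382 / 816.6666667 = 1.692244898 min
Total cycle time:
= 6.0 + 5.1825 + 2.3 + 1.692244898 + 1.3
= 16.4747 min

16.4747 min


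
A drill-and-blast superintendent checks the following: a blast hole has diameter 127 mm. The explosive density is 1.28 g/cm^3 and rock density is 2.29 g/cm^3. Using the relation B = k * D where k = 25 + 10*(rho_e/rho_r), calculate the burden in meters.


3.8849 m

First, compute k:
rho_e / rho_r = 1.28 / 2.29 = 0.5589519651
k = 25 + 10 * 0.5589519651 = 30.58951965
Then, compute burden:
B = k * D / 1000 = 30.58951965 * 127 / 1000
= 3884.868996 / 1000
= 3.8849 m


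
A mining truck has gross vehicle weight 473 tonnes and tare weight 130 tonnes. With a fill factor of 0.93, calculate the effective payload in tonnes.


318.99 tonnes

Maximum payload = gross - tare
= 473 - 130 = 343 tonnes
Effective payload = max payload * fill factor
= 343 * 0.93
= 318.99 tonnes


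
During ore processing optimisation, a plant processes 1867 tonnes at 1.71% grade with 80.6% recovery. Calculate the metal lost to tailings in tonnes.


Total metal in feed:
= 1867 * 1.71 / 100 = 31.9257 tonnes
Metal recovered:
= 31.9257 * 80.6 / 100 = 25.7321142 tonnes
Metal lost to tailings:
= 31.9257 - 25.7321142
= 6.1936 tonnes

6.1936 tonnes


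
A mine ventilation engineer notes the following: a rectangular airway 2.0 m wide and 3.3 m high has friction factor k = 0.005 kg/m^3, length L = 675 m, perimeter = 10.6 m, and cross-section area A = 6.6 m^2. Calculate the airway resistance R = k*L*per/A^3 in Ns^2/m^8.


Compute the numerator:
k * L * per = 0.005 * 675 * 10.6
= 35.775
Compute the denominator:
A^3 = 6.6^3 = 287.496
Resistance:
R = 35.775 / 287.496
= 0.1244 Ns^2/m^8

0.1244 Ns^2/m^8


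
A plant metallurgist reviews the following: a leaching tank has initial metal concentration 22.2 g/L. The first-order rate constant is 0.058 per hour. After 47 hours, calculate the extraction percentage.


93.4519%

Compute the exponent:
-k * t = -0.058 * 47 = -2.726
Remaining concentration:
C = 22.2 * exp(-2.726)
= 22.2 * 0.06548068928
= 1.453671302 g/L
Extracted = 22.2 - 1.453671302 = 20.7463287 g/L
Extraction % = 20.7463287 / 22.2 * 100
= 93.4519%


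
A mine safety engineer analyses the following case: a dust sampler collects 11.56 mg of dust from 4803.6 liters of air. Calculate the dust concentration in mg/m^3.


2.4065 mg/m^3

Convert liters to m^3: 1 m^3 = 1000 L
Concentration = mass / volume * 1000
= 11.56 / 4803.6 * 1000
= 0.002406528437 * 1000
= 2.4065 mg/m^3


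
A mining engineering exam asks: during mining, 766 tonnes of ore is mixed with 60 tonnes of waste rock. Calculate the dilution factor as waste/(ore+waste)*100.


7.2639%

Total material = ore + waste
= 766 + 60 = 826 tonnes
Dilution = waste / total * 100
= 60 / 826 * 100
= 0.07263922518 * 100
= 7.2639%


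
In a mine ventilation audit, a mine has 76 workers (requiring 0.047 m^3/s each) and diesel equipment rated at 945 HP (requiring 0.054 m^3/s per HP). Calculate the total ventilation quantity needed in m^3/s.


54.602 m^3/s

Airflow for workers:
Q_people = 76 * 0.047 = 3.572 m^3/s
Airflow for diesel equipment:
Q_diesel = 945 * 0.054 = 51.03 m^3/s
Total ventilation:
Q_total = 3.572 + 51.03
= 54.602 m^3/s


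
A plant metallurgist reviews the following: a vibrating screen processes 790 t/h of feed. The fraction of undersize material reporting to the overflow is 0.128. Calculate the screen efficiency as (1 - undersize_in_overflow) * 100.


Screen efficiency = (1 - fraction of undersize in overflow) * 100
= (1 - 0.128) * 100
= 0.872 * 100
= 87.2%

87.2%


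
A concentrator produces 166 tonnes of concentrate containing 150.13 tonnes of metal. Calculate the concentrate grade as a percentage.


Grade = (metal in concentrate / concentrate mass) * 100
= (150.13 / 166) * 100
= 0.9043975904 * 100
= 90.4398%

90.4398%


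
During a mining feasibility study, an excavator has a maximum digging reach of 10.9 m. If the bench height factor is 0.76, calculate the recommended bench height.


Bench height = reach * factor
= 10.9 * 0.76
= 8.284 m

8.284 m


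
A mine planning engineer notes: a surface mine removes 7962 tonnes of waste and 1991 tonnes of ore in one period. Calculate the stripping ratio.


Stripping ratio = waste tonnage / ore tonnage
= 7962 / 1991
= 3.999

3.999


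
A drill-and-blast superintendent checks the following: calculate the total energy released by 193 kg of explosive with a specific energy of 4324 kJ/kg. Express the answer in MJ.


Energy = mass * specific_energy / 1000
= 193 * 4324 / 1000
= 834532 / 1000
= 834.532 MJ

834.532 MJ


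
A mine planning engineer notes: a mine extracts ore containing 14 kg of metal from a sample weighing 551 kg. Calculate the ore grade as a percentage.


2.5408%

Ore grade = (metal mass / ore mass) * 100
= (14 / 551) * 100
= 0.02540834846 * 100
= 2.5408%


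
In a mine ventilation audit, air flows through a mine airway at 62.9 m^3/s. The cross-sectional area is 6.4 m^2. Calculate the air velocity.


Velocity = flow rate / cross-sectional area
= 62.9 / 6.4
= 9.8281 m/s

9.8281 m/s


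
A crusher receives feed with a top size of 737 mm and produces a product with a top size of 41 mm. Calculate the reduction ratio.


17.9756

Reduction ratio = feed size / product size
= 737 / 41
= 17.9756


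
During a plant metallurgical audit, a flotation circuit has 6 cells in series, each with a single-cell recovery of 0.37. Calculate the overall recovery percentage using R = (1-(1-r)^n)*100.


93.7476%

Complement of single-cell recovery:
1 - r = 1 - 0.37 = 0.63
Raise to power n:
(1 - r)^6 = 0.63^6 = 0.06252350221
Overall recovery:
R = (1 - 0.06252350221) * 100
= 93.7476%


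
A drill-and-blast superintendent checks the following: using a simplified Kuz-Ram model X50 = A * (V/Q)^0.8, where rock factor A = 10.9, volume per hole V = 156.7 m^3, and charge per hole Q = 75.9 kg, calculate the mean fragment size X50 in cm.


Compute V/Q:
V/Q = 156.7 / 75.9 = 2.06455863
Raise to the power 0.8:
(V/Q)^0.8 = 2.06455863^0.8 = 1.785919077
Multiply by A:
X50 = 10.9 * 1.785919077
= 19.4665 cm

19.4665 cm


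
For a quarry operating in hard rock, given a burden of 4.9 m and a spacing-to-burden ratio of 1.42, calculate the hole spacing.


Spacing = burden * ratio
= 4.9 * 1.42
= 6.958 m

6.958 m


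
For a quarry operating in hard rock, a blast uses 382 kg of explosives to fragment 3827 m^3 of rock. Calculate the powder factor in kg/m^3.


Powder factor = explosive mass / rock volume
= 382 / 3827
= 0.0998 kg/m^3

0.0998 kg/m^3


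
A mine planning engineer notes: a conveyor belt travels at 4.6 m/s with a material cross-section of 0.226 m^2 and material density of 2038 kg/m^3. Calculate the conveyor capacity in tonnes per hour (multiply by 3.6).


Volumetric flow = speed * area
= 4.6 * 0.226 = 1.0396 m^3/s
Mass flow = volumetric * density
= 1.0396 * 2038 = 2118.7048 kg/s
Convert to t/h: multiply by 3.6
Capacity = 2118.7048 * 3.6
= 7627.3373 t/h

7627.3373 t/h


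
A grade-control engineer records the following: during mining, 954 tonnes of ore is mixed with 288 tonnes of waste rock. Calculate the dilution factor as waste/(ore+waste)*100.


Total material = ore + waste
= 954 + 288 = 1242 tonnes
Dilution = waste / total * 100
= 288 / 1242 * 100
= 0.231884058 * 100
= 23.1884%

23.1884%


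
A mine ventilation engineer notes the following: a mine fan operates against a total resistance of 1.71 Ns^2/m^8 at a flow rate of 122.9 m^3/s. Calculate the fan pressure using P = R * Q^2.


25828.5411 Pa

Compute Q^2:
Q^2 = 122.9^2 = 15104.41
Compute pressure:
P = R * Q^2 = 1.71 * 15104.41
= 25828.5411 Pa


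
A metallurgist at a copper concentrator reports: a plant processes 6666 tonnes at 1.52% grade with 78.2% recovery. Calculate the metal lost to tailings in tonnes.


Total metal in feed:
= 6666 * 1.52 / 100 = 101.3232 tonnes
Metal recovered:
= 101.3232 * 78.2 / 100 = 79.2347424 tonnes
Metal lost to tailings:
= 101.3232 - 79.2347424
= 22.0885 tonnes

22.0885 tonnes


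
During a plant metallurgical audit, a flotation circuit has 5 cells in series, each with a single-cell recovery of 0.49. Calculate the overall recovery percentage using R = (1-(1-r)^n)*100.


96.5497%

Complement of single-cell recovery:
1 - r = 1 - 0.49 = 0.51
Raise to power n:
(1 - r)^5 = 0.51^5 = 0.0345025251
Overall recovery:
R = (1 - 0.0345025251) * 100
= 96.5497%


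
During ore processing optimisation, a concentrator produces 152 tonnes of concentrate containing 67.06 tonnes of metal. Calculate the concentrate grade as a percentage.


44.1184%

Grade = (metal in concentrate / concentrate mass) * 100
= (67.06 / 152) * 100
= 0.4411842105 * 100
= 44.1184%


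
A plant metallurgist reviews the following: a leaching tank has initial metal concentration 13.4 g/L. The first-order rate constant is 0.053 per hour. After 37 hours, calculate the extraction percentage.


85.9282%

Compute the exponent:
-k * t = -0.053 * 37 = -1.961
Remaining concentration:
C = 13.4 * exp(-1.961)
= 13.4 * 0.1407176329
= 1.885616281 g/L
Extracted = 13.4 - 1.885616281 = 11.51438372 g/L
Extraction % = 11.51438372 / 13.4 * 100
= 85.9282%


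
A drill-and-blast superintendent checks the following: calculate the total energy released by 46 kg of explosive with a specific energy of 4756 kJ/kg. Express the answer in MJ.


218.776 MJ

Energy = mass * specific_energy / 1000
= 46 * 4756 / 1000
= 218776 / 1000
= 218.776 MJ


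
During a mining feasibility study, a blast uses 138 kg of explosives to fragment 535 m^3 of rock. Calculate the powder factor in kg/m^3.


Powder factor = explosive mass / rock volume
= 138 / 535
= 0.2579 kg/m^3

0.2579 kg/m^3


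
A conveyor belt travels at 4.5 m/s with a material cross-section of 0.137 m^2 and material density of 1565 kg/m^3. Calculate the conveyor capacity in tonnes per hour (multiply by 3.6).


3473.361 t/h

Volumetric flow = speed * area
= 4.5 * 0.137 = 0.6165 m^3/s
Mass flow = volumetric * density
= 0.6165 * 1565 = 964.8225 kg/s
Convert to t/h: multiply by 3.6
Capacity = 964.8225 * 3.6
= 3473.361 t/h


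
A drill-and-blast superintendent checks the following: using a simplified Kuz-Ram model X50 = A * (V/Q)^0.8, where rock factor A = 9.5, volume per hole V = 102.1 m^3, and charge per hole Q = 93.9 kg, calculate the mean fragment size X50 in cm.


10.1581 cm

Compute V/Q:
V/Q = 102.1 / 93.9 = 1.087326944
Raise to the power 0.8:
(V/Q)^0.8 = 1.087326944^0.8 = 1.069271816
Multiply by A:
X50 = 9.5 * 1.069271816
= 10.1581 cm


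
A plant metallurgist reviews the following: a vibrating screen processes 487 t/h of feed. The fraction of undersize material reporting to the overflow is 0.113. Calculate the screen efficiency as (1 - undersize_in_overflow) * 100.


Screen efficiency = (1 - fraction of undersize in overflow) * 100
= (1 - 0.113) * 100
= 0.887 * 100
= 88.7%

88.7%


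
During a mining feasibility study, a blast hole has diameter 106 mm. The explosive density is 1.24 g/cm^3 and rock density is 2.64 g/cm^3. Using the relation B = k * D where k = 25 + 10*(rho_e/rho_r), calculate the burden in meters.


First, compute k:
rho_e / rho_r = 1.24 / 2.64 = 0.4696969697
k = 25 + 10 * 0.4696969697 = 29.6969697
Then, compute burden:
B = k * D / 1000 = 29.6969697 * 106 / 1000
= 3147.878788 / 1000
= 3.1479 m

3.1479 m


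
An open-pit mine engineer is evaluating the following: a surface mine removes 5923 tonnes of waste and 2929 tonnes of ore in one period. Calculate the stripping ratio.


Stripping ratio = waste tonnage / ore tonnage
= 5923 / 2929
= 2.0222

2.0222


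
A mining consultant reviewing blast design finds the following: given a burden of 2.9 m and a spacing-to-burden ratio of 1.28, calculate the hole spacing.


Spacing = burden * ratio
= 2.9 * 1.28
= 3.712 m

3.712 m


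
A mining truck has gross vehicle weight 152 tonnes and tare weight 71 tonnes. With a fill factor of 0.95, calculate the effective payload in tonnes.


Maximum payload = gross - tare
= 152 - 71 = 81 tonnes
Effective payload = max payload * fill factor
= 81 * 0.95
= 76.95 tonnes

76.95 tonnes


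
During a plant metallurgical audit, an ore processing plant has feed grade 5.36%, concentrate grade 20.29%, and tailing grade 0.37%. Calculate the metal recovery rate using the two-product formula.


94.8262%

Using the two-product formula:
R = 100 * c * (f - t) / (f * (c - t))
Numerator = 100 * 20.29 * (5.36 - 0.37)
= 100 * 20.29 * 4.99
= 10124.71
Denominator = 5.36 * (20.29 - 0.37)
= 5.36 * 19.92
= 106.7712
R = 10124.71 / 106.7712
= 94.8262%


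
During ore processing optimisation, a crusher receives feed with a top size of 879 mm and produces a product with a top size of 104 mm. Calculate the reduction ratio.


Reduction ratio = feed size / product size
= 879 / 104
= 8.4519

8.4519


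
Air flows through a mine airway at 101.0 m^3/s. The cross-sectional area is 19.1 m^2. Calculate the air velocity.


Velocity = flow rate / cross-sectional area
= 101.0 / 19.1
= 5.288 m/s

5.288 m/s


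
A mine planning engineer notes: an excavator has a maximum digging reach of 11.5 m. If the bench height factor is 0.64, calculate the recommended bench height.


7.36 m

Bench height = reach * factor
= 11.5 * 0.64
= 7.36 m


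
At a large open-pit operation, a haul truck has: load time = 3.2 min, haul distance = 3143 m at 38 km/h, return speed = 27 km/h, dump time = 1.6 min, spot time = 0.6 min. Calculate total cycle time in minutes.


17.3471 min

Convert haul speed to m/min: 38 * 1000/60 = 633.3333333 m/min
Haul time = 3143 / 633.3333333 = 4.962631579 min
Convert return speed to m/min: 27 * 1000/60 = 450 m/min
Return time = 3143 / 450 = 6.984444444 min
Total cycle time:
= 3.2 + 4.962631579 + 1.6 + 6.984444444 + 0.6
= 17.3471 min


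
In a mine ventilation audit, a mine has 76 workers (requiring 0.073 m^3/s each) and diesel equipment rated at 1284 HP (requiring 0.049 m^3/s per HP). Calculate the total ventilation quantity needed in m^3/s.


68.464 m^3/s

Airflow for workers:
Q_people = 76 * 0.073 = 5.548 m^3/s
Airflow for diesel equipment:
Q_diesel = 1284 * 0.049 = 62.916 m^3/s
Total ventilation:
Q_total = 5.548 + 62.916
= 68.464 m^3/s


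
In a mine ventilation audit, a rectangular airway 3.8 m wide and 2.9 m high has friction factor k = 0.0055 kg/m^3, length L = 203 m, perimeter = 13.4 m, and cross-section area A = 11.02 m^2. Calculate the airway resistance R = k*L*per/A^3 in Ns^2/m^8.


0.0112 Ns^2/m^8

Compute the numerator:
k * L * per = 0.0055 * 203 * 13.4
= 14.9611
Compute the denominator:
A^3 = 11.02^3 = 1338.273208
Resistance:
R = 14.9611 / 1338.273208
= 0.0112 Ns^2/m^8


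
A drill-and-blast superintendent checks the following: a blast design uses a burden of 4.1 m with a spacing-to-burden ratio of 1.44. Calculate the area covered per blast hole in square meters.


24.2064 m^2

First, find the spacing:
Spacing = burden * ratio = 4.1 * 1.44
= 5.904 m
Then, calculate the area:
Area = burden * spacing = 4.1 * 5.904
= 24.2064 m^2


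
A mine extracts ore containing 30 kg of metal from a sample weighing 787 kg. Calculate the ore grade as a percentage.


3.8119%

Ore grade = (metal mass / ore mass) * 100
= (30 / 787) * 100
= 0.03811944091 * 100
= 3.8119%


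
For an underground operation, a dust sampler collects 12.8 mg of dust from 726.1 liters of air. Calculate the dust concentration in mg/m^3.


17.6284 mg/m^3

Convert liters to m^3: 1 m^3 = 1000 L
Concentration = mass / volume * 1000
= 12.8 / 726.1 * 1000
= 0.01762842584 * 1000
= 17.6284 mg/m^3


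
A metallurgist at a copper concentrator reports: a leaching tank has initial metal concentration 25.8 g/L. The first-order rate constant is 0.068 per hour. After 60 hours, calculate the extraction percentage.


Compute the exponent:
-k * t = -0.068 * 60 = -4.08
Remaining concentration:
C = 25.8 * exp(-4.08)
= 25.8 * 0.01690746565
= 0.4362126138 g/L
Extracted = 25.8 - 0.4362126138 = 25.36378739 g/L
Extraction % = 25.36378739 / 25.8 * 100
= 98.3093%

98.3093%


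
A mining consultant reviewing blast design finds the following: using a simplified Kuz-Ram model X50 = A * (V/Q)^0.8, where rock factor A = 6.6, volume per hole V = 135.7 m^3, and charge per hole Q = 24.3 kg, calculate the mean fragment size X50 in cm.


26.129 cm

Compute V/Q:
V/Q = 135.7 / 24.3 = 5.58436214
Raise to the power 0.8:
(V/Q)^0.8 = 5.58436214^0.8 = 3.958939448
Multiply by A:
X50 = 6.6 * 3.958939448
= 26.129 cm


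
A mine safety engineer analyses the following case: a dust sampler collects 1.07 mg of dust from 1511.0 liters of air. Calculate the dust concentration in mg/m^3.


0.7081 mg/m^3

Convert liters to m^3: 1 m^3 = 1000 L
Concentration = mass / volume * 1000
= 1.07 / 1511.0 * 1000
= 0.0007081403044 * 1000
= 0.7081 mg/m^3


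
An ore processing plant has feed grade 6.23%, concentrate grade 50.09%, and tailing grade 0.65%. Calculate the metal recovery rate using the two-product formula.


Using the two-product formula:
R = 100 * c * (f - t) / (f * (c - t))
Numerator = 100 * 50.09 * (6.23 - 0.65)
= 100 * 50.09 * 5.58
= 27950.22
Denominator = 6.23 * (50.09 - 0.65)
= 6.23 * 49.44
= 308.0112
R = 27950.22 / 308.0112
= 90.7442%

90.7442%


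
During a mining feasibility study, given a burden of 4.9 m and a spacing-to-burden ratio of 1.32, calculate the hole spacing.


Spacing = burden * ratio
= 4.9 * 1.32
= 6.468 m

6.468 m


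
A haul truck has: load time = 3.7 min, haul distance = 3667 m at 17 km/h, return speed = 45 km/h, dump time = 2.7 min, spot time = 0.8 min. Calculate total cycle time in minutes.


Convert haul speed to m/min: 17 * 1000/60 = 283.3333333 m/min
Haul time = 3667 / 283.3333333 = 12.94235294 min
Convert return speed to m/min: 45 * 1000/60 = 750 m/min
Return time = 3667 / 750 = 4.889333333 min
Total cycle time:
= 3.7 + 12.94235294 + 2.7 + 4.889333333 + 0.8
= 25.0317 min

25.0317 min


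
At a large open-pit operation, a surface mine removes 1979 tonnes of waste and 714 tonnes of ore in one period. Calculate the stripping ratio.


Stripping ratio = waste tonnage / ore tonnage
= 1979 / 714
= 2.7717

2.7717


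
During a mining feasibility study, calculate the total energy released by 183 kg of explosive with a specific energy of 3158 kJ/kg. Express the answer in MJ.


577.914 MJ

Energy = mass * specific_energy / 1000
= 183 * 3158 / 1000
= 577914 / 1000
= 577.914 MJ


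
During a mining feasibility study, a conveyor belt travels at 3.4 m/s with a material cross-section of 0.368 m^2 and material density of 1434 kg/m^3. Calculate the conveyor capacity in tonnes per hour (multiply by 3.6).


6459.1949 t/h

Volumetric flow = speed * area
= 3.4 * 0.368 = 1.2512 m^3/s
Mass flow = volumetric * density
= 1.2512 * 1434 = 1794.2208 kg/s
Convert to t/h: multiply by 3.6
Capacity = 1794.2208 * 3.6
= 6459.1949 t/h


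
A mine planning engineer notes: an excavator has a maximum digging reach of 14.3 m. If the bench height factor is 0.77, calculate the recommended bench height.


Bench height = reach * factor
= 14.3 * 0.77
= 11.011 m

11.011 m


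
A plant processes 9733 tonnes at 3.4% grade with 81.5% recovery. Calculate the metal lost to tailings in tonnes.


Total metal in feed:
= 9733 * 3.4 / 100 = 330.922 tonnes
Metal recovered:
= 330.922 * 81.5 / 100 = 269.70143 tonnes
Metal lost to tailings:
= 330.922 - 269.70143
= 61.2206 tonnes

61.2206 tonnes


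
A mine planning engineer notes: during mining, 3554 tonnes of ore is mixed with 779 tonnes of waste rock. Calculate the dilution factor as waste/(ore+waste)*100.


17.9783%

Total material = ore + waste
= 3554 + 779 = 4333 tonnes
Dilution = waste / total * 100
= 779 / 4333 * 100
= 0.1797830602 * 100
= 17.9783%


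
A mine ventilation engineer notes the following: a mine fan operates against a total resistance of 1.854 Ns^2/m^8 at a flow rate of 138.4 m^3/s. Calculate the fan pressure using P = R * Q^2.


35512.5542 Pa

Compute Q^2:
Q^2 = 138.4^2 = 19154.56
Compute pressure:
P = R * Q^2 = 1.854 * 19154.56
= 35512.5542 Pa


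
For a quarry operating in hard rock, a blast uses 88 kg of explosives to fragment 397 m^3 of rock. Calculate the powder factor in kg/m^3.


Powder factor = explosive mass / rock volume
= 88 / 397
= 0.2217 kg/m^3

0.2217 kg/m^3


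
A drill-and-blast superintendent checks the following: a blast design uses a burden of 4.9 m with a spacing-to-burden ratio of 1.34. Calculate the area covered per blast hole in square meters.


32.1734 m^2

First, find the spacing:
Spacing = burden * ratio = 4.9 * 1.34
= 6.566 m
Then, calculate the area:
Area = burden * spacing = 4.9 * 6.566
= 32.1734 m^2


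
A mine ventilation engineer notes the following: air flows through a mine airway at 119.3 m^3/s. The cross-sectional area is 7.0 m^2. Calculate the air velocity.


17.0429 m/s

Velocity = flow rate / cross-sectional area
= 119.3 / 7.0
= 17.0429 m/s


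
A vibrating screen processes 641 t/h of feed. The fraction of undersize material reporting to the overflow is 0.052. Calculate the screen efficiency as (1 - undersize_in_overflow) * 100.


94.8%

Screen efficiency = (1 - fraction of undersize in overflow) * 100
= (1 - 0.052) * 100
= 0.948 * 100
= 94.8%


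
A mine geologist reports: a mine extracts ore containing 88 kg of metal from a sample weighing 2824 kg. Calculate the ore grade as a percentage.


3.1161%

Ore grade = (metal mass / ore mass) * 100
= (88 / 2824) * 100
= 0.03116147309 * 100
= 3.1161%


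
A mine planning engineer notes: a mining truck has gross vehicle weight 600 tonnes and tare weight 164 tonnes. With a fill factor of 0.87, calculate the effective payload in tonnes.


Maximum payload = gross - tare
= 600 - 164 = 436 tonnes
Effective payload = max payload * fill factor
= 436 * 0.87
= 379.32 tonnes

379.32 tonnes


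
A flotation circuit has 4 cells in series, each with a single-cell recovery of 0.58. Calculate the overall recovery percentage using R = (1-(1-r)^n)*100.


96.8883%

Complement of single-cell recovery:
1 - r = 1 - 0.58 = 0.42
Raise to power n:
(1 - r)^4 = 0.42^4 = 0.03111696
Overall recovery:
R = (1 - 0.03111696) * 100
= 96.8883%


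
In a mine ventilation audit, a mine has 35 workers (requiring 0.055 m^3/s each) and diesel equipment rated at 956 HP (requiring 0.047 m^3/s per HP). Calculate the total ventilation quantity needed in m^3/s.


Airflow for workers:
Q_people = 35 * 0.055 = 1.925 m^3/s
Airflow for diesel equipment:
Q_diesel = 956 * 0.047 = 44.932 m^3/s
Total ventilation:
Q_total = 1.925 + 44.932
= 46.857 m^3/s

46.857 m^3/s


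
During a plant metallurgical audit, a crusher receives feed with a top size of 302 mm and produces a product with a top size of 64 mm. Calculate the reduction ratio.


Reduction ratio = feed size / product size
= 302 / 64
= 4.7188

4.7188


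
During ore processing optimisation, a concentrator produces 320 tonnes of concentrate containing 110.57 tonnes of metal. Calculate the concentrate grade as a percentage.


34.5531%

Grade = (metal in concentrate / concentrate mass) * 100
= (110.57 / 320) * 100
= 0.34553125 * 100
= 34.5531%


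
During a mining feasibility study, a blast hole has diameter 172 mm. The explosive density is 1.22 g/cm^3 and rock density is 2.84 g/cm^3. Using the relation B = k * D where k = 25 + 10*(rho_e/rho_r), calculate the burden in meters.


5.0389 m

First, compute k:
rho_e / rho_r = 1.22 / 2.84 = 0.4295774648
k = 25 + 10 * 0.4295774648 = 29.29577465
Then, compute burden:
B = k * D / 1000 = 29.29577465 * 172 / 1000
= 5038.873239 / 1000
= 5.0389 m


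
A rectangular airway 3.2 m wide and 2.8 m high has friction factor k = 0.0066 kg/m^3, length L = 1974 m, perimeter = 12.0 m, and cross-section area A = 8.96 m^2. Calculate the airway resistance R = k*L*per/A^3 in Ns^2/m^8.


0.2173 Ns^2/m^8

Compute the numerator:
k * L * per = 0.0066 * 1974 * 12.0
= 156.3408
Compute the denominator:
A^3 = 8.96^3 = 719.323136
Resistance:
R = 156.3408 / 719.323136
= 0.2173 Ns^2/m^8


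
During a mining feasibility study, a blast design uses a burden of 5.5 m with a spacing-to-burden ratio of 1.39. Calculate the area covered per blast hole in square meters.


42.0475 m^2

First, find the spacing:
Spacing = burden * ratio = 5.5 * 1.39
= 7.645 m
Then, calculate the area:
Area = burden * spacing = 5.5 * 7.645
= 42.0475 m^2


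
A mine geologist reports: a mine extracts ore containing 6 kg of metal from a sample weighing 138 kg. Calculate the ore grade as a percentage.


4.3478%

Ore grade = (metal mass / ore mass) * 100
= (6 / 138) * 100
= 0.04347826087 * 100
= 4.3478%


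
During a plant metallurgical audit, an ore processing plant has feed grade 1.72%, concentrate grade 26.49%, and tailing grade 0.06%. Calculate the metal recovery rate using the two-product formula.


Using the two-product formula:
R = 100 * c * (f - t) / (f * (c - t))
Numerator = 100 * 26.49 * (1.72 - 0.06)
= 100 * 26.49 * 1.66
= 4397.34
Denominator = 1.72 * (26.49 - 0.06)
= 1.72 * 26.43
= 45.4596
R = 4397.34 / 45.4596
= 96.7307%

96.7307%


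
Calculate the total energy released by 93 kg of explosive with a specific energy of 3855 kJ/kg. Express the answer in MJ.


358.515 MJ

Energy = mass * specific_energy / 1000
= 93 * 3855 / 1000
= 358515 / 1000
= 358.515 MJ


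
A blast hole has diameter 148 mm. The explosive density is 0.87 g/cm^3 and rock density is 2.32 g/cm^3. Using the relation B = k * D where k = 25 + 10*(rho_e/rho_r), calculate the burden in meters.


First, compute k:
rho_e / rho_r = 0.87 / 2.32 = 0.375
k = 25 + 10 * 0.375 = 28.75
Then, compute burden:
B = k * D / 1000 = 28.75 * 148 / 1000
= 4255 / 1000
= 4.255 m

4.255 m


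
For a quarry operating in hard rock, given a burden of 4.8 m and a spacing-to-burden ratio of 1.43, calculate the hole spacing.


6.864 m

Spacing = burden * ratio
= 4.8 * 1.43
= 6.864 m


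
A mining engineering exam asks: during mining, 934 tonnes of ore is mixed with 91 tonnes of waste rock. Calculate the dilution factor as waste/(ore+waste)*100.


8.878%

Total material = ore + waste
= 934 + 91 = 1025 tonnes
Dilution = waste / total * 100
= 91 / 1025 * 100
= 0.0887804878 * 100
= 8.878%
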